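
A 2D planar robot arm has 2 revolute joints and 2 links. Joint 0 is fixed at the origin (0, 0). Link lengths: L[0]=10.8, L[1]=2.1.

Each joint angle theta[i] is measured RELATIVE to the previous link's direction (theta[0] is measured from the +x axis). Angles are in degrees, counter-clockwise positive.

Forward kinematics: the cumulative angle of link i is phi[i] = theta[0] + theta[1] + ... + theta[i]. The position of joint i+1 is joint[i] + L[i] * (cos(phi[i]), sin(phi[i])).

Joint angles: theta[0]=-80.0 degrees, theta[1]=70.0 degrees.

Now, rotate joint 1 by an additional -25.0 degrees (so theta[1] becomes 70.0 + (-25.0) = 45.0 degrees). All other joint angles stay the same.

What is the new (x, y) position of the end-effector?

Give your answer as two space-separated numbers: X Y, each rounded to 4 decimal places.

Answer: 3.5956 -11.8404

Derivation:
joint[0] = (0.0000, 0.0000)  (base)
link 0: phi[0] = -80 = -80 deg
  cos(-80 deg) = 0.1736, sin(-80 deg) = -0.9848
  joint[1] = (0.0000, 0.0000) + 10.8 * (0.1736, -0.9848) = (0.0000 + 1.8754, 0.0000 + -10.6359) = (1.8754, -10.6359)
link 1: phi[1] = -80 + 45 = -35 deg
  cos(-35 deg) = 0.8192, sin(-35 deg) = -0.5736
  joint[2] = (1.8754, -10.6359) + 2.1 * (0.8192, -0.5736) = (1.8754 + 1.7202, -10.6359 + -1.2045) = (3.5956, -11.8404)
End effector: (3.5956, -11.8404)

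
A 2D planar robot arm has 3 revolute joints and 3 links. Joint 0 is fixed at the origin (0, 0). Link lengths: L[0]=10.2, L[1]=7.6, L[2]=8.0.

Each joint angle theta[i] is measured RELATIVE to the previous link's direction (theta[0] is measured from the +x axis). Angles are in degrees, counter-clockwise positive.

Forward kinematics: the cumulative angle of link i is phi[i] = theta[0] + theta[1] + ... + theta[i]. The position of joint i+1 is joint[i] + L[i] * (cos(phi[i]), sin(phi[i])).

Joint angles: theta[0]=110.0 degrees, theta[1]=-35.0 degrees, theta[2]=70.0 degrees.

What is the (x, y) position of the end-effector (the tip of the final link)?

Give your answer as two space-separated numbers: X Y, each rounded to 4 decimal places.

Answer: -8.0748 21.5145

Derivation:
joint[0] = (0.0000, 0.0000)  (base)
link 0: phi[0] = 110 = 110 deg
  cos(110 deg) = -0.3420, sin(110 deg) = 0.9397
  joint[1] = (0.0000, 0.0000) + 10.2 * (-0.3420, 0.9397) = (0.0000 + -3.4886, 0.0000 + 9.5849) = (-3.4886, 9.5849)
link 1: phi[1] = 110 + -35 = 75 deg
  cos(75 deg) = 0.2588, sin(75 deg) = 0.9659
  joint[2] = (-3.4886, 9.5849) + 7.6 * (0.2588, 0.9659) = (-3.4886 + 1.9670, 9.5849 + 7.3410) = (-1.5216, 16.9259)
link 2: phi[2] = 110 + -35 + 70 = 145 deg
  cos(145 deg) = -0.8192, sin(145 deg) = 0.5736
  joint[3] = (-1.5216, 16.9259) + 8 * (-0.8192, 0.5736) = (-1.5216 + -6.5532, 16.9259 + 4.5886) = (-8.0748, 21.5145)
End effector: (-8.0748, 21.5145)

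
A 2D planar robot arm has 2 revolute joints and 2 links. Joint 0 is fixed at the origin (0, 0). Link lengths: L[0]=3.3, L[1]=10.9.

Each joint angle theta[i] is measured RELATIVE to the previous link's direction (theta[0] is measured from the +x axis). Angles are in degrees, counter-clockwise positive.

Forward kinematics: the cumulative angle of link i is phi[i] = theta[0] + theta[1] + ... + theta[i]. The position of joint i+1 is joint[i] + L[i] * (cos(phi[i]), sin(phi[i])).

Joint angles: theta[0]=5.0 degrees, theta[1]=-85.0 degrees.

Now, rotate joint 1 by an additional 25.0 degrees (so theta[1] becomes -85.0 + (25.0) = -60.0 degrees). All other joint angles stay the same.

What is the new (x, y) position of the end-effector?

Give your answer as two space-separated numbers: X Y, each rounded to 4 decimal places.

joint[0] = (0.0000, 0.0000)  (base)
link 0: phi[0] = 5 = 5 deg
  cos(5 deg) = 0.9962, sin(5 deg) = 0.0872
  joint[1] = (0.0000, 0.0000) + 3.3 * (0.9962, 0.0872) = (0.0000 + 3.2874, 0.0000 + 0.2876) = (3.2874, 0.2876)
link 1: phi[1] = 5 + -60 = -55 deg
  cos(-55 deg) = 0.5736, sin(-55 deg) = -0.8192
  joint[2] = (3.2874, 0.2876) + 10.9 * (0.5736, -0.8192) = (3.2874 + 6.2520, 0.2876 + -8.9288) = (9.5394, -8.6411)
End effector: (9.5394, -8.6411)

Answer: 9.5394 -8.6411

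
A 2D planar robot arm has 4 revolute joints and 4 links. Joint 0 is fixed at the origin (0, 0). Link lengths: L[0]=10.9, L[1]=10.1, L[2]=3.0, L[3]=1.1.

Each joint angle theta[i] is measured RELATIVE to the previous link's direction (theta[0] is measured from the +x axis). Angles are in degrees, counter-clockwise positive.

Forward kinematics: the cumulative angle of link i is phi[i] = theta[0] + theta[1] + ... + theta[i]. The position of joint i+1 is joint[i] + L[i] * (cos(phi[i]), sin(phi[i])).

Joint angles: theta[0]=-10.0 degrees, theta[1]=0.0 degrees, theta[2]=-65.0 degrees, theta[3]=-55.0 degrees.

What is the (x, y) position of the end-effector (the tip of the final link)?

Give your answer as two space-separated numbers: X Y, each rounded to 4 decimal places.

Answer: 20.7504 -7.3870

Derivation:
joint[0] = (0.0000, 0.0000)  (base)
link 0: phi[0] = -10 = -10 deg
  cos(-10 deg) = 0.9848, sin(-10 deg) = -0.1736
  joint[1] = (0.0000, 0.0000) + 10.9 * (0.9848, -0.1736) = (0.0000 + 10.7344, 0.0000 + -1.8928) = (10.7344, -1.8928)
link 1: phi[1] = -10 + 0 = -10 deg
  cos(-10 deg) = 0.9848, sin(-10 deg) = -0.1736
  joint[2] = (10.7344, -1.8928) + 10.1 * (0.9848, -0.1736) = (10.7344 + 9.9466, -1.8928 + -1.7538) = (20.6810, -3.6466)
link 2: phi[2] = -10 + 0 + -65 = -75 deg
  cos(-75 deg) = 0.2588, sin(-75 deg) = -0.9659
  joint[3] = (20.6810, -3.6466) + 3 * (0.2588, -0.9659) = (20.6810 + 0.7765, -3.6466 + -2.8978) = (21.4574, -6.5444)
link 3: phi[3] = -10 + 0 + -65 + -55 = -130 deg
  cos(-130 deg) = -0.6428, sin(-130 deg) = -0.7660
  joint[4] = (21.4574, -6.5444) + 1.1 * (-0.6428, -0.7660) = (21.4574 + -0.7071, -6.5444 + -0.8426) = (20.7504, -7.3870)
End effector: (20.7504, -7.3870)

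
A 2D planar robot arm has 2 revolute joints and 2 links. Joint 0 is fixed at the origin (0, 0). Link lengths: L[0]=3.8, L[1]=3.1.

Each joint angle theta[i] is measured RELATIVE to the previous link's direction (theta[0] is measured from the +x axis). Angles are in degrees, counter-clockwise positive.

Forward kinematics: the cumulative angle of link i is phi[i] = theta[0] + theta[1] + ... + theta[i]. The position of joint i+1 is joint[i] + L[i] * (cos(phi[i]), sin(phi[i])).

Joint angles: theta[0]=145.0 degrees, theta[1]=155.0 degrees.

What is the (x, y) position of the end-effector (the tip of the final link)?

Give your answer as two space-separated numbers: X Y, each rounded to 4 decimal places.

Answer: -1.5628 -0.5051

Derivation:
joint[0] = (0.0000, 0.0000)  (base)
link 0: phi[0] = 145 = 145 deg
  cos(145 deg) = -0.8192, sin(145 deg) = 0.5736
  joint[1] = (0.0000, 0.0000) + 3.8 * (-0.8192, 0.5736) = (0.0000 + -3.1128, 0.0000 + 2.1796) = (-3.1128, 2.1796)
link 1: phi[1] = 145 + 155 = 300 deg
  cos(300 deg) = 0.5000, sin(300 deg) = -0.8660
  joint[2] = (-3.1128, 2.1796) + 3.1 * (0.5000, -0.8660) = (-3.1128 + 1.5500, 2.1796 + -2.6847) = (-1.5628, -0.5051)
End effector: (-1.5628, -0.5051)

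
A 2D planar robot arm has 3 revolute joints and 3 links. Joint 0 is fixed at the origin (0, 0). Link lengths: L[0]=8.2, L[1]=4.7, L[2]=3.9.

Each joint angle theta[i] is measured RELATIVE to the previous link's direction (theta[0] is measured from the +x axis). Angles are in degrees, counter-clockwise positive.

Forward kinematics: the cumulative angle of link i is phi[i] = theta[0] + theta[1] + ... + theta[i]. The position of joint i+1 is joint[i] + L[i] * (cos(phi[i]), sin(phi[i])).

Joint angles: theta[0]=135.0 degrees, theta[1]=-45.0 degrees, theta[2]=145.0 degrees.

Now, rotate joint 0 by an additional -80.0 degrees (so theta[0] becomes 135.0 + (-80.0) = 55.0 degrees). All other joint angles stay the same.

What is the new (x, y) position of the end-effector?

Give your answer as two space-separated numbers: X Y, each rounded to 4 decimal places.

Answer: 5.7973 9.1814

Derivation:
joint[0] = (0.0000, 0.0000)  (base)
link 0: phi[0] = 55 = 55 deg
  cos(55 deg) = 0.5736, sin(55 deg) = 0.8192
  joint[1] = (0.0000, 0.0000) + 8.2 * (0.5736, 0.8192) = (0.0000 + 4.7033, 0.0000 + 6.7170) = (4.7033, 6.7170)
link 1: phi[1] = 55 + -45 = 10 deg
  cos(10 deg) = 0.9848, sin(10 deg) = 0.1736
  joint[2] = (4.7033, 6.7170) + 4.7 * (0.9848, 0.1736) = (4.7033 + 4.6286, 6.7170 + 0.8161) = (9.3319, 7.5332)
link 2: phi[2] = 55 + -45 + 145 = 155 deg
  cos(155 deg) = -0.9063, sin(155 deg) = 0.4226
  joint[3] = (9.3319, 7.5332) + 3.9 * (-0.9063, 0.4226) = (9.3319 + -3.5346, 7.5332 + 1.6482) = (5.7973, 9.1814)
End effector: (5.7973, 9.1814)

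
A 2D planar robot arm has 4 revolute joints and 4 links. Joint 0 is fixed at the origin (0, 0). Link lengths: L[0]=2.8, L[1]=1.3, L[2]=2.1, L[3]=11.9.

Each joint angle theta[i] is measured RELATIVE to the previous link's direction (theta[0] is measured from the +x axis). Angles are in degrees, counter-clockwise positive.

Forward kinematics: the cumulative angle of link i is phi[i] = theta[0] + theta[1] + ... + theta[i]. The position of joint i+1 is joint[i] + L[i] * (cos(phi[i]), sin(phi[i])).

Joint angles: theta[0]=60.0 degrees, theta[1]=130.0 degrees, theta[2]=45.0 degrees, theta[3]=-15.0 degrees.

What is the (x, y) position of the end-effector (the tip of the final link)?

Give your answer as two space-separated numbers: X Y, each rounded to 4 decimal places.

Answer: -10.2007 -7.1703

Derivation:
joint[0] = (0.0000, 0.0000)  (base)
link 0: phi[0] = 60 = 60 deg
  cos(60 deg) = 0.5000, sin(60 deg) = 0.8660
  joint[1] = (0.0000, 0.0000) + 2.8 * (0.5000, 0.8660) = (0.0000 + 1.4000, 0.0000 + 2.4249) = (1.4000, 2.4249)
link 1: phi[1] = 60 + 130 = 190 deg
  cos(190 deg) = -0.9848, sin(190 deg) = -0.1736
  joint[2] = (1.4000, 2.4249) + 1.3 * (-0.9848, -0.1736) = (1.4000 + -1.2803, 2.4249 + -0.2257) = (0.1197, 2.1991)
link 2: phi[2] = 60 + 130 + 45 = 235 deg
  cos(235 deg) = -0.5736, sin(235 deg) = -0.8192
  joint[3] = (0.1197, 2.1991) + 2.1 * (-0.5736, -0.8192) = (0.1197 + -1.2045, 2.1991 + -1.7202) = (-1.0848, 0.4789)
link 3: phi[3] = 60 + 130 + 45 + -15 = 220 deg
  cos(220 deg) = -0.7660, sin(220 deg) = -0.6428
  joint[4] = (-1.0848, 0.4789) + 11.9 * (-0.7660, -0.6428) = (-1.0848 + -9.1159, 0.4789 + -7.6492) = (-10.2007, -7.1703)
End effector: (-10.2007, -7.1703)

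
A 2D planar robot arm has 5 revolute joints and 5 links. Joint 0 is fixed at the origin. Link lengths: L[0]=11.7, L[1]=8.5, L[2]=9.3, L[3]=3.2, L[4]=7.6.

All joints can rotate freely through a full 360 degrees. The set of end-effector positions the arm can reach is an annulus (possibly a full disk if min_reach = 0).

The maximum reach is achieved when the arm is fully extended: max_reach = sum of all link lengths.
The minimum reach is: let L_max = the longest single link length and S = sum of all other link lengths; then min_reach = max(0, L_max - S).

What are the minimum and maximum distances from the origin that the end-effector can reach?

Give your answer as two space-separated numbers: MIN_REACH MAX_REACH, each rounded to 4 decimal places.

Answer: 0.0000 40.3000

Derivation:
Link lengths: [11.7, 8.5, 9.3, 3.2, 7.6]
max_reach = 11.7 + 8.5 + 9.3 + 3.2 + 7.6 = 40.3
L_max = max([11.7, 8.5, 9.3, 3.2, 7.6]) = 11.7
S (sum of others) = 40.3 - 11.7 = 28.6
min_reach = max(0, 11.7 - 28.6) = max(0, -16.9) = 0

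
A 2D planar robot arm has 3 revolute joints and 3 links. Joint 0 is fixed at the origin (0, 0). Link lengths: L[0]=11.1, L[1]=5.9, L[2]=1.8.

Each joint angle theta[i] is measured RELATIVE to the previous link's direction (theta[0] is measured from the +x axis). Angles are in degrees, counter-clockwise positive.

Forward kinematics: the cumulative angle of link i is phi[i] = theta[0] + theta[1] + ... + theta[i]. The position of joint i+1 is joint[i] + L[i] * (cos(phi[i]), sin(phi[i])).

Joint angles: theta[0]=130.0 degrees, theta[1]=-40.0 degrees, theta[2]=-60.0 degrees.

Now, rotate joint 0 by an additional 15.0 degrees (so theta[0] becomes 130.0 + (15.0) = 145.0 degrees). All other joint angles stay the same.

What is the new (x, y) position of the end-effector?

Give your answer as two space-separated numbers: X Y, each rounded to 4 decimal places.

Answer: -9.3468 13.3385

Derivation:
joint[0] = (0.0000, 0.0000)  (base)
link 0: phi[0] = 145 = 145 deg
  cos(145 deg) = -0.8192, sin(145 deg) = 0.5736
  joint[1] = (0.0000, 0.0000) + 11.1 * (-0.8192, 0.5736) = (0.0000 + -9.0926, 0.0000 + 6.3667) = (-9.0926, 6.3667)
link 1: phi[1] = 145 + -40 = 105 deg
  cos(105 deg) = -0.2588, sin(105 deg) = 0.9659
  joint[2] = (-9.0926, 6.3667) + 5.9 * (-0.2588, 0.9659) = (-9.0926 + -1.5270, 6.3667 + 5.6990) = (-10.6196, 12.0657)
link 2: phi[2] = 145 + -40 + -60 = 45 deg
  cos(45 deg) = 0.7071, sin(45 deg) = 0.7071
  joint[3] = (-10.6196, 12.0657) + 1.8 * (0.7071, 0.7071) = (-10.6196 + 1.2728, 12.0657 + 1.2728) = (-9.3468, 13.3385)
End effector: (-9.3468, 13.3385)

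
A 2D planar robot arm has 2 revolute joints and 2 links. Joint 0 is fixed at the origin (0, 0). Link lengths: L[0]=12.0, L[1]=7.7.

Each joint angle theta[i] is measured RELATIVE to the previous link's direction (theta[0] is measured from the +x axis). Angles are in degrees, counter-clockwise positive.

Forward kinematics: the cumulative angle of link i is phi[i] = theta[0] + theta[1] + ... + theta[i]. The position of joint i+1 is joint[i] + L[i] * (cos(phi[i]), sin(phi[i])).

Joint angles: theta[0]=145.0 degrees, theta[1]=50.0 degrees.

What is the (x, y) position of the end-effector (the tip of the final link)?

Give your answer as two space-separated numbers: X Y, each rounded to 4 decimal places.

joint[0] = (0.0000, 0.0000)  (base)
link 0: phi[0] = 145 = 145 deg
  cos(145 deg) = -0.8192, sin(145 deg) = 0.5736
  joint[1] = (0.0000, 0.0000) + 12 * (-0.8192, 0.5736) = (0.0000 + -9.8298, 0.0000 + 6.8829) = (-9.8298, 6.8829)
link 1: phi[1] = 145 + 50 = 195 deg
  cos(195 deg) = -0.9659, sin(195 deg) = -0.2588
  joint[2] = (-9.8298, 6.8829) + 7.7 * (-0.9659, -0.2588) = (-9.8298 + -7.4376, 6.8829 + -1.9929) = (-17.2675, 4.8900)
End effector: (-17.2675, 4.8900)

Answer: -17.2675 4.8900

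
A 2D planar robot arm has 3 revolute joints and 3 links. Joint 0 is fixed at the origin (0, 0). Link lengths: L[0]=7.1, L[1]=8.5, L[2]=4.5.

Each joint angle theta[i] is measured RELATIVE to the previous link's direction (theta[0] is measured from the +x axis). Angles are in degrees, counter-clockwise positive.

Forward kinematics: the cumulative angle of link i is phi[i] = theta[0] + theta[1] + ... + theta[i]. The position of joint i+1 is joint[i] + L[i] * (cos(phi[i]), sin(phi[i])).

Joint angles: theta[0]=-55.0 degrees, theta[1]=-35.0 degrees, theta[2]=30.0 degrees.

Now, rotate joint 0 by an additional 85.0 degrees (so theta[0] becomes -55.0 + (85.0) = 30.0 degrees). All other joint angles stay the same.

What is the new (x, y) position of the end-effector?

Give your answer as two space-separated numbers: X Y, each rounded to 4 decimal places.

joint[0] = (0.0000, 0.0000)  (base)
link 0: phi[0] = 30 = 30 deg
  cos(30 deg) = 0.8660, sin(30 deg) = 0.5000
  joint[1] = (0.0000, 0.0000) + 7.1 * (0.8660, 0.5000) = (0.0000 + 6.1488, 0.0000 + 3.5500) = (6.1488, 3.5500)
link 1: phi[1] = 30 + -35 = -5 deg
  cos(-5 deg) = 0.9962, sin(-5 deg) = -0.0872
  joint[2] = (6.1488, 3.5500) + 8.5 * (0.9962, -0.0872) = (6.1488 + 8.4677, 3.5500 + -0.7408) = (14.6164, 2.8092)
link 2: phi[2] = 30 + -35 + 30 = 25 deg
  cos(25 deg) = 0.9063, sin(25 deg) = 0.4226
  joint[3] = (14.6164, 2.8092) + 4.5 * (0.9063, 0.4226) = (14.6164 + 4.0784, 2.8092 + 1.9018) = (18.6948, 4.7110)
End effector: (18.6948, 4.7110)

Answer: 18.6948 4.7110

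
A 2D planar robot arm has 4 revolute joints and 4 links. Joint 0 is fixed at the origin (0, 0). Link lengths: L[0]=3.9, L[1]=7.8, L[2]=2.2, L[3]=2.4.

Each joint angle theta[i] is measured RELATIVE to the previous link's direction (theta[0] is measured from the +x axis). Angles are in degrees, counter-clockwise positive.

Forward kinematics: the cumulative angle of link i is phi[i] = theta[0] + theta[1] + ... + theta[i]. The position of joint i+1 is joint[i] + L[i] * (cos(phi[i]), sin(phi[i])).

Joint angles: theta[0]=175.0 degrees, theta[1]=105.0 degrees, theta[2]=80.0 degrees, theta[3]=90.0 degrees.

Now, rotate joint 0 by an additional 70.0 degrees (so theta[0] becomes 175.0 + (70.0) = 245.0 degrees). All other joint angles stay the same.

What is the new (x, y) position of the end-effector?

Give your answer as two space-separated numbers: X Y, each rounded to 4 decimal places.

joint[0] = (0.0000, 0.0000)  (base)
link 0: phi[0] = 245 = 245 deg
  cos(245 deg) = -0.4226, sin(245 deg) = -0.9063
  joint[1] = (0.0000, 0.0000) + 3.9 * (-0.4226, -0.9063) = (0.0000 + -1.6482, 0.0000 + -3.5346) = (-1.6482, -3.5346)
link 1: phi[1] = 245 + 105 = 350 deg
  cos(350 deg) = 0.9848, sin(350 deg) = -0.1736
  joint[2] = (-1.6482, -3.5346) + 7.8 * (0.9848, -0.1736) = (-1.6482 + 7.6815, -3.5346 + -1.3545) = (6.0333, -4.8891)
link 2: phi[2] = 245 + 105 + 80 = 430 deg
  cos(430 deg) = 0.3420, sin(430 deg) = 0.9397
  joint[3] = (6.0333, -4.8891) + 2.2 * (0.3420, 0.9397) = (6.0333 + 0.7524, -4.8891 + 2.0673) = (6.7857, -2.8217)
link 3: phi[3] = 245 + 105 + 80 + 90 = 520 deg
  cos(520 deg) = -0.9397, sin(520 deg) = 0.3420
  joint[4] = (6.7857, -2.8217) + 2.4 * (-0.9397, 0.3420) = (6.7857 + -2.2553, -2.8217 + 0.8208) = (4.5305, -2.0009)
End effector: (4.5305, -2.0009)

Answer: 4.5305 -2.0009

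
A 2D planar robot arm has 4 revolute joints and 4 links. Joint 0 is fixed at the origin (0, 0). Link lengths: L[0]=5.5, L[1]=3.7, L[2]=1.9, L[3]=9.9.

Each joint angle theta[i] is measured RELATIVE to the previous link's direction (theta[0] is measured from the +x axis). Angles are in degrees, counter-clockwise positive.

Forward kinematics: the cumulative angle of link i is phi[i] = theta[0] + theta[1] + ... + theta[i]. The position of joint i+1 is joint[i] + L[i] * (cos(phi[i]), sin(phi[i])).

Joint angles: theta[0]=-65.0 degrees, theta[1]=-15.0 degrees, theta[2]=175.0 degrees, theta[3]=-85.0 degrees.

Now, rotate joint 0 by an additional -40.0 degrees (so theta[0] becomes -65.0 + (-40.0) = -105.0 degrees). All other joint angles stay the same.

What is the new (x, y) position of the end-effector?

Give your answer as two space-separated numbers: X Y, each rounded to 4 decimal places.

Answer: 6.3899 -11.9105

Derivation:
joint[0] = (0.0000, 0.0000)  (base)
link 0: phi[0] = -105 = -105 deg
  cos(-105 deg) = -0.2588, sin(-105 deg) = -0.9659
  joint[1] = (0.0000, 0.0000) + 5.5 * (-0.2588, -0.9659) = (0.0000 + -1.4235, 0.0000 + -5.3126) = (-1.4235, -5.3126)
link 1: phi[1] = -105 + -15 = -120 deg
  cos(-120 deg) = -0.5000, sin(-120 deg) = -0.8660
  joint[2] = (-1.4235, -5.3126) + 3.7 * (-0.5000, -0.8660) = (-1.4235 + -1.8500, -5.3126 + -3.2043) = (-3.2735, -8.5169)
link 2: phi[2] = -105 + -15 + 175 = 55 deg
  cos(55 deg) = 0.5736, sin(55 deg) = 0.8192
  joint[3] = (-3.2735, -8.5169) + 1.9 * (0.5736, 0.8192) = (-3.2735 + 1.0898, -8.5169 + 1.5564) = (-2.1837, -6.9605)
link 3: phi[3] = -105 + -15 + 175 + -85 = -30 deg
  cos(-30 deg) = 0.8660, sin(-30 deg) = -0.5000
  joint[4] = (-2.1837, -6.9605) + 9.9 * (0.8660, -0.5000) = (-2.1837 + 8.5737, -6.9605 + -4.9500) = (6.3899, -11.9105)
End effector: (6.3899, -11.9105)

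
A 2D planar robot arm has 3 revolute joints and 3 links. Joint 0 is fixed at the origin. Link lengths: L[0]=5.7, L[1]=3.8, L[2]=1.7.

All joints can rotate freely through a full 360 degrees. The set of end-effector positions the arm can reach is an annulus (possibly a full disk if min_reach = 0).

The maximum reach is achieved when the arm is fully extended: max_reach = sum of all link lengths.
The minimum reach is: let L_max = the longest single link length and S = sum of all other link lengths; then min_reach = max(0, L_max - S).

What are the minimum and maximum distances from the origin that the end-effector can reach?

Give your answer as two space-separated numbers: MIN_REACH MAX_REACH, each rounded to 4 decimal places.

Answer: 0.2000 11.2000

Derivation:
Link lengths: [5.7, 3.8, 1.7]
max_reach = 5.7 + 3.8 + 1.7 = 11.2
L_max = max([5.7, 3.8, 1.7]) = 5.7
S (sum of others) = 11.2 - 5.7 = 5.5
min_reach = max(0, 5.7 - 5.5) = max(0, 0.2) = 0.2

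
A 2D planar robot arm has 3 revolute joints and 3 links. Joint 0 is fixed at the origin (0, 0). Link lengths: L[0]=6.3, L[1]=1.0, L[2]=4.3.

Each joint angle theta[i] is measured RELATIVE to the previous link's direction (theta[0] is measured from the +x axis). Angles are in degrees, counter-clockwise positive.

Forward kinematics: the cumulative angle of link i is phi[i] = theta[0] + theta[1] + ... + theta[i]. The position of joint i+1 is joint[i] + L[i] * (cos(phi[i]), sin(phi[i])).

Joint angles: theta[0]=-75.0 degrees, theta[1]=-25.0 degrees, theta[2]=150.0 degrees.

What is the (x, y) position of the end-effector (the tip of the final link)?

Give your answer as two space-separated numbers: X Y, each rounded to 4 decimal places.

Answer: 4.2209 -3.7761

Derivation:
joint[0] = (0.0000, 0.0000)  (base)
link 0: phi[0] = -75 = -75 deg
  cos(-75 deg) = 0.2588, sin(-75 deg) = -0.9659
  joint[1] = (0.0000, 0.0000) + 6.3 * (0.2588, -0.9659) = (0.0000 + 1.6306, 0.0000 + -6.0853) = (1.6306, -6.0853)
link 1: phi[1] = -75 + -25 = -100 deg
  cos(-100 deg) = -0.1736, sin(-100 deg) = -0.9848
  joint[2] = (1.6306, -6.0853) + 1 * (-0.1736, -0.9848) = (1.6306 + -0.1736, -6.0853 + -0.9848) = (1.4569, -7.0701)
link 2: phi[2] = -75 + -25 + 150 = 50 deg
  cos(50 deg) = 0.6428, sin(50 deg) = 0.7660
  joint[3] = (1.4569, -7.0701) + 4.3 * (0.6428, 0.7660) = (1.4569 + 2.7640, -7.0701 + 3.2940) = (4.2209, -3.7761)
End effector: (4.2209, -3.7761)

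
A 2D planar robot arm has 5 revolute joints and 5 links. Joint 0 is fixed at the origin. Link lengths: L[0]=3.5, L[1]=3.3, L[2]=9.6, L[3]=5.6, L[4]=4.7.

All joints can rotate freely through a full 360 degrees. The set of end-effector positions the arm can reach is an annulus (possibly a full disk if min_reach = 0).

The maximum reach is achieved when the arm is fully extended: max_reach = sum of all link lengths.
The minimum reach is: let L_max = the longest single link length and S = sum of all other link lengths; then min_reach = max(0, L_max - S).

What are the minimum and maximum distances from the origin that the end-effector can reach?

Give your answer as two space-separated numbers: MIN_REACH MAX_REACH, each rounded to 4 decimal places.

Answer: 0.0000 26.7000

Derivation:
Link lengths: [3.5, 3.3, 9.6, 5.6, 4.7]
max_reach = 3.5 + 3.3 + 9.6 + 5.6 + 4.7 = 26.7
L_max = max([3.5, 3.3, 9.6, 5.6, 4.7]) = 9.6
S (sum of others) = 26.7 - 9.6 = 17.1
min_reach = max(0, 9.6 - 17.1) = max(0, -7.5) = 0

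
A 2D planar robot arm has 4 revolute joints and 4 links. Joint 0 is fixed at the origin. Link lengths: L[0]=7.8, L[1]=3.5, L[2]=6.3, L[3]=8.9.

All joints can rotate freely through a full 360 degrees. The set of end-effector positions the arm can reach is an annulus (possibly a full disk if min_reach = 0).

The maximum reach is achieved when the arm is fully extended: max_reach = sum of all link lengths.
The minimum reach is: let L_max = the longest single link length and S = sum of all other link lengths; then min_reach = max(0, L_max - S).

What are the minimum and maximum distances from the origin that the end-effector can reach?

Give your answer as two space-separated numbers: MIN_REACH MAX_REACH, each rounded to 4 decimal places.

Answer: 0.0000 26.5000

Derivation:
Link lengths: [7.8, 3.5, 6.3, 8.9]
max_reach = 7.8 + 3.5 + 6.3 + 8.9 = 26.5
L_max = max([7.8, 3.5, 6.3, 8.9]) = 8.9
S (sum of others) = 26.5 - 8.9 = 17.6
min_reach = max(0, 8.9 - 17.6) = max(0, -8.7) = 0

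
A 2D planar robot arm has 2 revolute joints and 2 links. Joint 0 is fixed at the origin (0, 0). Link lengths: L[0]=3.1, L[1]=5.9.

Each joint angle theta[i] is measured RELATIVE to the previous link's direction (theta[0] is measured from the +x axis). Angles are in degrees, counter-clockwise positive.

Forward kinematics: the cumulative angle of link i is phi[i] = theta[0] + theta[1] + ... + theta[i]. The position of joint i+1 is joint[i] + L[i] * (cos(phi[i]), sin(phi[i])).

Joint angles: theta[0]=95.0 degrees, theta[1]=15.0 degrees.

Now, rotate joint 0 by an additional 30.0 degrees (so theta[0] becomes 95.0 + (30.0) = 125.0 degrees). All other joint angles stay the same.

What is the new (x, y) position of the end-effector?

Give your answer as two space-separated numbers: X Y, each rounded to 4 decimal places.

Answer: -6.2977 6.3318

Derivation:
joint[0] = (0.0000, 0.0000)  (base)
link 0: phi[0] = 125 = 125 deg
  cos(125 deg) = -0.5736, sin(125 deg) = 0.8192
  joint[1] = (0.0000, 0.0000) + 3.1 * (-0.5736, 0.8192) = (0.0000 + -1.7781, 0.0000 + 2.5394) = (-1.7781, 2.5394)
link 1: phi[1] = 125 + 15 = 140 deg
  cos(140 deg) = -0.7660, sin(140 deg) = 0.6428
  joint[2] = (-1.7781, 2.5394) + 5.9 * (-0.7660, 0.6428) = (-1.7781 + -4.5197, 2.5394 + 3.7924) = (-6.2977, 6.3318)
End effector: (-6.2977, 6.3318)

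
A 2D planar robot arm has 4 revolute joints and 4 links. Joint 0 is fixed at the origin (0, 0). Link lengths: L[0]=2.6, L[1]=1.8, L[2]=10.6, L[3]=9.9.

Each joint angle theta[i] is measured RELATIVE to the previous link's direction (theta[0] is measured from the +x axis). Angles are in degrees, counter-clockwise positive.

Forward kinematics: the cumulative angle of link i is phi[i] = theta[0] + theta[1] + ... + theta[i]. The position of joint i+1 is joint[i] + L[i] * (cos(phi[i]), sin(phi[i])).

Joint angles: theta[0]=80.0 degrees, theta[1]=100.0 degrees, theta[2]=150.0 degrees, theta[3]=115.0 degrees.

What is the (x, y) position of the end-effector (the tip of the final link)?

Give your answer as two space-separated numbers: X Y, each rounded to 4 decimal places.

Answer: 8.6942 7.1228

Derivation:
joint[0] = (0.0000, 0.0000)  (base)
link 0: phi[0] = 80 = 80 deg
  cos(80 deg) = 0.1736, sin(80 deg) = 0.9848
  joint[1] = (0.0000, 0.0000) + 2.6 * (0.1736, 0.9848) = (0.0000 + 0.4515, 0.0000 + 2.5605) = (0.4515, 2.5605)
link 1: phi[1] = 80 + 100 = 180 deg
  cos(180 deg) = -1.0000, sin(180 deg) = 0.0000
  joint[2] = (0.4515, 2.5605) + 1.8 * (-1.0000, 0.0000) = (0.4515 + -1.8000, 2.5605 + 0.0000) = (-1.3485, 2.5605)
link 2: phi[2] = 80 + 100 + 150 = 330 deg
  cos(330 deg) = 0.8660, sin(330 deg) = -0.5000
  joint[3] = (-1.3485, 2.5605) + 10.6 * (0.8660, -0.5000) = (-1.3485 + 9.1799, 2.5605 + -5.3000) = (7.8314, -2.7395)
link 3: phi[3] = 80 + 100 + 150 + 115 = 445 deg
  cos(445 deg) = 0.0872, sin(445 deg) = 0.9962
  joint[4] = (7.8314, -2.7395) + 9.9 * (0.0872, 0.9962) = (7.8314 + 0.8628, -2.7395 + 9.8623) = (8.6942, 7.1228)
End effector: (8.6942, 7.1228)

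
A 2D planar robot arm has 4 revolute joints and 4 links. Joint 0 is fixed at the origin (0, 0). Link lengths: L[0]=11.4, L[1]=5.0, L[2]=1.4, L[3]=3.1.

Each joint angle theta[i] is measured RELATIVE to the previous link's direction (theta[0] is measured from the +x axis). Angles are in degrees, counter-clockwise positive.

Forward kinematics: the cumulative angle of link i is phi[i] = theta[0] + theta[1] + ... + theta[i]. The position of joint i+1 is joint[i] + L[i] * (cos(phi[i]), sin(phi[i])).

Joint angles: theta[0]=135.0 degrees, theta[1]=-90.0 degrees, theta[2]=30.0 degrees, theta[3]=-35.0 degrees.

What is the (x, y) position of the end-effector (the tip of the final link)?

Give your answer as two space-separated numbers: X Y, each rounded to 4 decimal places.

joint[0] = (0.0000, 0.0000)  (base)
link 0: phi[0] = 135 = 135 deg
  cos(135 deg) = -0.7071, sin(135 deg) = 0.7071
  joint[1] = (0.0000, 0.0000) + 11.4 * (-0.7071, 0.7071) = (0.0000 + -8.0610, 0.0000 + 8.0610) = (-8.0610, 8.0610)
link 1: phi[1] = 135 + -90 = 45 deg
  cos(45 deg) = 0.7071, sin(45 deg) = 0.7071
  joint[2] = (-8.0610, 8.0610) + 5 * (0.7071, 0.7071) = (-8.0610 + 3.5355, 8.0610 + 3.5355) = (-4.5255, 11.5966)
link 2: phi[2] = 135 + -90 + 30 = 75 deg
  cos(75 deg) = 0.2588, sin(75 deg) = 0.9659
  joint[3] = (-4.5255, 11.5966) + 1.4 * (0.2588, 0.9659) = (-4.5255 + 0.3623, 11.5966 + 1.3523) = (-4.1631, 12.9488)
link 3: phi[3] = 135 + -90 + 30 + -35 = 40 deg
  cos(40 deg) = 0.7660, sin(40 deg) = 0.6428
  joint[4] = (-4.1631, 12.9488) + 3.1 * (0.7660, 0.6428) = (-4.1631 + 2.3747, 12.9488 + 1.9926) = (-1.7884, 14.9415)
End effector: (-1.7884, 14.9415)

Answer: -1.7884 14.9415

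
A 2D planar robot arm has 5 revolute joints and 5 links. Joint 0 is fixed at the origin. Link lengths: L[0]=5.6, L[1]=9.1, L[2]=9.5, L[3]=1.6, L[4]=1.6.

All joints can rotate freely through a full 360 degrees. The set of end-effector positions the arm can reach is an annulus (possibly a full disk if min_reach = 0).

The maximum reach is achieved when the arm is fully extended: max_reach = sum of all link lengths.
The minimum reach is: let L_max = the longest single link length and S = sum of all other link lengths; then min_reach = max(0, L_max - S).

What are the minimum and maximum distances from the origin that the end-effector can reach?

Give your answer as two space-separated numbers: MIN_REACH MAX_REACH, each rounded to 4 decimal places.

Link lengths: [5.6, 9.1, 9.5, 1.6, 1.6]
max_reach = 5.6 + 9.1 + 9.5 + 1.6 + 1.6 = 27.4
L_max = max([5.6, 9.1, 9.5, 1.6, 1.6]) = 9.5
S (sum of others) = 27.4 - 9.5 = 17.9
min_reach = max(0, 9.5 - 17.9) = max(0, -8.4) = 0

Answer: 0.0000 27.4000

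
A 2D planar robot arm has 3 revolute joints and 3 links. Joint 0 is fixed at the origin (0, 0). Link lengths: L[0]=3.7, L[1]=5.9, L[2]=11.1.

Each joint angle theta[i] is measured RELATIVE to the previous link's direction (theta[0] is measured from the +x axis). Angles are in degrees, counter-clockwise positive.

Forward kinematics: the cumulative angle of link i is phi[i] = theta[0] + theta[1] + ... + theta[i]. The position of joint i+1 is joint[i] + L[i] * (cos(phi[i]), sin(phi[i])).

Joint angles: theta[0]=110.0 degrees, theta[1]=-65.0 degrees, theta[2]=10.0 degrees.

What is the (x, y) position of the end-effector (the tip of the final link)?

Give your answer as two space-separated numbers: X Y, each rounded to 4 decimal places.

Answer: 9.2732 16.7414

Derivation:
joint[0] = (0.0000, 0.0000)  (base)
link 0: phi[0] = 110 = 110 deg
  cos(110 deg) = -0.3420, sin(110 deg) = 0.9397
  joint[1] = (0.0000, 0.0000) + 3.7 * (-0.3420, 0.9397) = (0.0000 + -1.2655, 0.0000 + 3.4769) = (-1.2655, 3.4769)
link 1: phi[1] = 110 + -65 = 45 deg
  cos(45 deg) = 0.7071, sin(45 deg) = 0.7071
  joint[2] = (-1.2655, 3.4769) + 5.9 * (0.7071, 0.7071) = (-1.2655 + 4.1719, 3.4769 + 4.1719) = (2.9065, 7.6488)
link 2: phi[2] = 110 + -65 + 10 = 55 deg
  cos(55 deg) = 0.5736, sin(55 deg) = 0.8192
  joint[3] = (2.9065, 7.6488) + 11.1 * (0.5736, 0.8192) = (2.9065 + 6.3667, 7.6488 + 9.0926) = (9.2732, 16.7414)
End effector: (9.2732, 16.7414)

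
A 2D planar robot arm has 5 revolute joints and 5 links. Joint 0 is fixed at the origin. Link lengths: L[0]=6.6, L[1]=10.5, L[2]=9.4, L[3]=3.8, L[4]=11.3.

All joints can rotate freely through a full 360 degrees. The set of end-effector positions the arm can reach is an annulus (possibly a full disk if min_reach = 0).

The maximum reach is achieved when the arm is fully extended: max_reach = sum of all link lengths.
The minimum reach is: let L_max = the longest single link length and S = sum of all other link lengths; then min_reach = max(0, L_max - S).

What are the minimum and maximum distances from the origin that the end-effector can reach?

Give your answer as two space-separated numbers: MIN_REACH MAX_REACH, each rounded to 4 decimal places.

Link lengths: [6.6, 10.5, 9.4, 3.8, 11.3]
max_reach = 6.6 + 10.5 + 9.4 + 3.8 + 11.3 = 41.6
L_max = max([6.6, 10.5, 9.4, 3.8, 11.3]) = 11.3
S (sum of others) = 41.6 - 11.3 = 30.3
min_reach = max(0, 11.3 - 30.3) = max(0, -19) = 0

Answer: 0.0000 41.6000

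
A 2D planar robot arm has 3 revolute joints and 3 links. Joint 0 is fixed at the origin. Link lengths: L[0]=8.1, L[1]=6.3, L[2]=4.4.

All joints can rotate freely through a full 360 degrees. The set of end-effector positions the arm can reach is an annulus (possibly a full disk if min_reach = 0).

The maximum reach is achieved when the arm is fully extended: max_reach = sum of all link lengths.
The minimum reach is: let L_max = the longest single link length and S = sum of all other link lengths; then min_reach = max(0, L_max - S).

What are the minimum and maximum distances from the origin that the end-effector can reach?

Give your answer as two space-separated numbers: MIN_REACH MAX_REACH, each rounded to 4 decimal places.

Answer: 0.0000 18.8000

Derivation:
Link lengths: [8.1, 6.3, 4.4]
max_reach = 8.1 + 6.3 + 4.4 = 18.8
L_max = max([8.1, 6.3, 4.4]) = 8.1
S (sum of others) = 18.8 - 8.1 = 10.7
min_reach = max(0, 8.1 - 10.7) = max(0, -2.6) = 0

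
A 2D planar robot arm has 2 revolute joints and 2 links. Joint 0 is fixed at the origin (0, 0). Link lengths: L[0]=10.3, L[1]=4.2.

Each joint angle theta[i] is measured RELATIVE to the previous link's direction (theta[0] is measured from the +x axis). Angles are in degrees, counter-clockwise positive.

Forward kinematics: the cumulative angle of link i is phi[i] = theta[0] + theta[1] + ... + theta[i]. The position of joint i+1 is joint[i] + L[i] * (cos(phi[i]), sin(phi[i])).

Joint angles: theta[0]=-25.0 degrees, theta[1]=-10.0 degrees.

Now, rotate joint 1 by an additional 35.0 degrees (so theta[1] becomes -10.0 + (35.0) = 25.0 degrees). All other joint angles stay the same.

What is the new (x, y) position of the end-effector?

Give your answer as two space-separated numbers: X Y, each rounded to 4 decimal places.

joint[0] = (0.0000, 0.0000)  (base)
link 0: phi[0] = -25 = -25 deg
  cos(-25 deg) = 0.9063, sin(-25 deg) = -0.4226
  joint[1] = (0.0000, 0.0000) + 10.3 * (0.9063, -0.4226) = (0.0000 + 9.3350, 0.0000 + -4.3530) = (9.3350, -4.3530)
link 1: phi[1] = -25 + 25 = 0 deg
  cos(0 deg) = 1.0000, sin(0 deg) = 0.0000
  joint[2] = (9.3350, -4.3530) + 4.2 * (1.0000, 0.0000) = (9.3350 + 4.2000, -4.3530 + 0.0000) = (13.5350, -4.3530)
End effector: (13.5350, -4.3530)

Answer: 13.5350 -4.3530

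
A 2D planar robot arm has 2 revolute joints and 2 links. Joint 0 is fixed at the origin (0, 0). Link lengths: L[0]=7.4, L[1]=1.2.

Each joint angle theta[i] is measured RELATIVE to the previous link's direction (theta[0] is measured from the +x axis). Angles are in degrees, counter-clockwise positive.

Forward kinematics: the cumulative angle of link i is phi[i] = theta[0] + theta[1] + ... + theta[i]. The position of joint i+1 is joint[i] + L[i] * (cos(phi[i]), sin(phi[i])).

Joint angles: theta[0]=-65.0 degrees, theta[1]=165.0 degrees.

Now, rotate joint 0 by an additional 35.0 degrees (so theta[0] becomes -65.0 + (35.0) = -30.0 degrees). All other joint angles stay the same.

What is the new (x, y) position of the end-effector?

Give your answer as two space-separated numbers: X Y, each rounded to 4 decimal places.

joint[0] = (0.0000, 0.0000)  (base)
link 0: phi[0] = -30 = -30 deg
  cos(-30 deg) = 0.8660, sin(-30 deg) = -0.5000
  joint[1] = (0.0000, 0.0000) + 7.4 * (0.8660, -0.5000) = (0.0000 + 6.4086, 0.0000 + -3.7000) = (6.4086, -3.7000)
link 1: phi[1] = -30 + 165 = 135 deg
  cos(135 deg) = -0.7071, sin(135 deg) = 0.7071
  joint[2] = (6.4086, -3.7000) + 1.2 * (-0.7071, 0.7071) = (6.4086 + -0.8485, -3.7000 + 0.8485) = (5.5601, -2.8515)
End effector: (5.5601, -2.8515)

Answer: 5.5601 -2.8515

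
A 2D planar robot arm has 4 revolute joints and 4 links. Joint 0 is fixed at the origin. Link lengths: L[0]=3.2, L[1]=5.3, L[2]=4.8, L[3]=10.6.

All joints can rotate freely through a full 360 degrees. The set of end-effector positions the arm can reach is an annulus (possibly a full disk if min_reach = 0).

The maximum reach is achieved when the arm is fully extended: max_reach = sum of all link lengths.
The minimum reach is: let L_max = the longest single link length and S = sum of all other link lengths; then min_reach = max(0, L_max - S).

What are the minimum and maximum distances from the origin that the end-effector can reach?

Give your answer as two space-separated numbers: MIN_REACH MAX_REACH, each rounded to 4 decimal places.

Answer: 0.0000 23.9000

Derivation:
Link lengths: [3.2, 5.3, 4.8, 10.6]
max_reach = 3.2 + 5.3 + 4.8 + 10.6 = 23.9
L_max = max([3.2, 5.3, 4.8, 10.6]) = 10.6
S (sum of others) = 23.9 - 10.6 = 13.3
min_reach = max(0, 10.6 - 13.3) = max(0, -2.7) = 0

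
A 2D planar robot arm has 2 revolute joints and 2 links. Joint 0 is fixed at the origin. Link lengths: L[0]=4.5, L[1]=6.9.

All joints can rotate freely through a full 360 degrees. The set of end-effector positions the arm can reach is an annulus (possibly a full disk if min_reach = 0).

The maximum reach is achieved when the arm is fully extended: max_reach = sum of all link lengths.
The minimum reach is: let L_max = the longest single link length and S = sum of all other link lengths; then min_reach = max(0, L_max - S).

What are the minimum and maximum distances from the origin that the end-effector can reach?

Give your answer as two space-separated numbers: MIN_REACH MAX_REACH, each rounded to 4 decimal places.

Link lengths: [4.5, 6.9]
max_reach = 4.5 + 6.9 = 11.4
L_max = max([4.5, 6.9]) = 6.9
S (sum of others) = 11.4 - 6.9 = 4.5
min_reach = max(0, 6.9 - 4.5) = max(0, 2.4) = 2.4

Answer: 2.4000 11.4000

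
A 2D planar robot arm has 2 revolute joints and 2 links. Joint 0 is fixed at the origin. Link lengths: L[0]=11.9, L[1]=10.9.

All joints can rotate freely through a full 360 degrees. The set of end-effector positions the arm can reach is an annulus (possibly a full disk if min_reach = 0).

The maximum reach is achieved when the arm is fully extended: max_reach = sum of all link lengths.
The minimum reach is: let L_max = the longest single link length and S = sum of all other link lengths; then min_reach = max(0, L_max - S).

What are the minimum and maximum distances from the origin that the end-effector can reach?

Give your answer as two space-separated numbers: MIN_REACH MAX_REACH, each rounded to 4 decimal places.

Answer: 1.0000 22.8000

Derivation:
Link lengths: [11.9, 10.9]
max_reach = 11.9 + 10.9 = 22.8
L_max = max([11.9, 10.9]) = 11.9
S (sum of others) = 22.8 - 11.9 = 10.9
min_reach = max(0, 11.9 - 10.9) = max(0, 1) = 1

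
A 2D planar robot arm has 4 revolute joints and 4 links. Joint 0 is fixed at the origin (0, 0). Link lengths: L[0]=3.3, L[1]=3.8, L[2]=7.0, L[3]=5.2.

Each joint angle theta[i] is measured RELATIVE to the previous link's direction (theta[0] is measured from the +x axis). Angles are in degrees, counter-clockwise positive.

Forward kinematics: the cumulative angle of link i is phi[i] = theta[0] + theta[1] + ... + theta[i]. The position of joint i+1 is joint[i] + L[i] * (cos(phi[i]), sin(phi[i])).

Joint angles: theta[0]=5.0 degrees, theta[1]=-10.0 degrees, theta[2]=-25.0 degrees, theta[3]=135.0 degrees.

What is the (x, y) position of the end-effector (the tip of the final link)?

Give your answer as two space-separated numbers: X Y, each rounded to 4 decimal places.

joint[0] = (0.0000, 0.0000)  (base)
link 0: phi[0] = 5 = 5 deg
  cos(5 deg) = 0.9962, sin(5 deg) = 0.0872
  joint[1] = (0.0000, 0.0000) + 3.3 * (0.9962, 0.0872) = (0.0000 + 3.2874, 0.0000 + 0.2876) = (3.2874, 0.2876)
link 1: phi[1] = 5 + -10 = -5 deg
  cos(-5 deg) = 0.9962, sin(-5 deg) = -0.0872
  joint[2] = (3.2874, 0.2876) + 3.8 * (0.9962, -0.0872) = (3.2874 + 3.7855, 0.2876 + -0.3312) = (7.0730, -0.0436)
link 2: phi[2] = 5 + -10 + -25 = -30 deg
  cos(-30 deg) = 0.8660, sin(-30 deg) = -0.5000
  joint[3] = (7.0730, -0.0436) + 7 * (0.8660, -0.5000) = (7.0730 + 6.0622, -0.0436 + -3.5000) = (13.1352, -3.5436)
link 3: phi[3] = 5 + -10 + -25 + 135 = 105 deg
  cos(105 deg) = -0.2588, sin(105 deg) = 0.9659
  joint[4] = (13.1352, -3.5436) + 5.2 * (-0.2588, 0.9659) = (13.1352 + -1.3459, -3.5436 + 5.0228) = (11.7893, 1.4792)
End effector: (11.7893, 1.4792)

Answer: 11.7893 1.4792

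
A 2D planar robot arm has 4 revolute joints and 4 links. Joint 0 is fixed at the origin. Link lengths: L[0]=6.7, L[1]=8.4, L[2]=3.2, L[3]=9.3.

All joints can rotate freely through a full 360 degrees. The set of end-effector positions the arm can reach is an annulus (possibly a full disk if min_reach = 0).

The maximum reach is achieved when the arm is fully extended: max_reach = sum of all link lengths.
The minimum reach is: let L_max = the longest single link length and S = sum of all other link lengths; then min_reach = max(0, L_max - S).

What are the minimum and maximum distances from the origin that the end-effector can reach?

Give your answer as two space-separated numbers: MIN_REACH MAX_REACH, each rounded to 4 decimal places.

Link lengths: [6.7, 8.4, 3.2, 9.3]
max_reach = 6.7 + 8.4 + 3.2 + 9.3 = 27.6
L_max = max([6.7, 8.4, 3.2, 9.3]) = 9.3
S (sum of others) = 27.6 - 9.3 = 18.3
min_reach = max(0, 9.3 - 18.3) = max(0, -9) = 0

Answer: 0.0000 27.6000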